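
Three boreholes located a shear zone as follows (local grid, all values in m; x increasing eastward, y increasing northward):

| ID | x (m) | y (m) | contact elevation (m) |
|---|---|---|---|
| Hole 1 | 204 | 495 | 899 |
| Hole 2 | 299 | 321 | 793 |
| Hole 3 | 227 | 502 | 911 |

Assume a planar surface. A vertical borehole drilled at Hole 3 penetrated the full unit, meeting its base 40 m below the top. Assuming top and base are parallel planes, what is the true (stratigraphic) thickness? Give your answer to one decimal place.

30.9 m

Two edge vectors: Hole 1→Hole 2 = (95, -174, -106), Hole 1→Hole 3 = (23, 7, 12).
Normal n = (Hole 1→Hole 2) × (Hole 1→Hole 3) = (-1346, -3578, 4667).
So ∂z/∂x = −n_x/n_z = 0.28841 and ∂z/∂y = −n_y/n_z = 0.76666.
|∇z| = √(a²+b²) = 0.81911, so dip δ = arctan(0.81911) = 39.32°.
True thickness = vertical thickness × cos δ = 40 × cos 39.32° = 30.9 m.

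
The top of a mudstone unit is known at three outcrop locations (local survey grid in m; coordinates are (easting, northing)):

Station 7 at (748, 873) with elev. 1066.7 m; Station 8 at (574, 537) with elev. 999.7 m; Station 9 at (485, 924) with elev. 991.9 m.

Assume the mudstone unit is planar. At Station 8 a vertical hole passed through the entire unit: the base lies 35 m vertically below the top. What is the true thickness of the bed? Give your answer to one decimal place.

33.5 m

Let the plane be z = a·E + b·N + c.
Station 8−Station 7: −174a − 336b = −67;  Station 9−Station 7: −263a + 51b = −74.8.
Solving gives a = 0.29360, b = 0.04736.
|∇z| = √(a²+b²) = 0.29739, so dip δ = arctan(0.29739) = 16.56°.
True thickness = vertical thickness × cos δ = 35 × cos 16.56° = 33.5 m.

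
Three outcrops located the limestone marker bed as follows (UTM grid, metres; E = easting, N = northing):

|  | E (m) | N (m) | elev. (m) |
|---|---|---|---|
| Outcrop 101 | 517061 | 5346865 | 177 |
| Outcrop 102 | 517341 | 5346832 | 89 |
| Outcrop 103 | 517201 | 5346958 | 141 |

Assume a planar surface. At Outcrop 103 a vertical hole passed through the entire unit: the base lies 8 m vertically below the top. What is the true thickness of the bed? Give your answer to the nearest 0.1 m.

Two edge vectors: Outcrop 101→Outcrop 102 = (280, -33, -88), Outcrop 101→Outcrop 103 = (140, 93, -36).
Normal n = (Outcrop 101→Outcrop 102) × (Outcrop 101→Outcrop 103) = (9372, -2240, 30660).
So ∂z/∂E = −n_x/n_z = −0.30568 and ∂z/∂N = −n_y/n_z = 0.07306.
|∇z| = √(a²+b²) = 0.31428, so dip δ = arctan(0.31428) = 17.45°.
True thickness = vertical thickness × cos δ = 8 × cos 17.45° = 7.6 m.

7.6 m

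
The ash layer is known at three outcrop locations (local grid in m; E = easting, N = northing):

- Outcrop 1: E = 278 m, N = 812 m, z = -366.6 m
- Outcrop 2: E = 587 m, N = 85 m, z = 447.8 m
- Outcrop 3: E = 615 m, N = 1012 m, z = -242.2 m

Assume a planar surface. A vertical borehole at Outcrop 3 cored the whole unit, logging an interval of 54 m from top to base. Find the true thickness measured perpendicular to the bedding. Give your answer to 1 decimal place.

Two edge vectors: Outcrop 1→Outcrop 2 = (309, -727, 814.4), Outcrop 1→Outcrop 3 = (337, 200, 124.4).
Normal n = (Outcrop 1→Outcrop 2) × (Outcrop 1→Outcrop 3) = (-253318.8, 236013.2, 306799).
So ∂z/∂E = −n_x/n_z = 0.82568 and ∂z/∂N = −n_y/n_z = −0.76928.
|∇z| = √(a²+b²) = 1.12851, so dip δ = arctan(1.12851) = 48.46°.
True thickness = vertical thickness × cos δ = 54 × cos 48.46° = 35.8 m.

35.8 m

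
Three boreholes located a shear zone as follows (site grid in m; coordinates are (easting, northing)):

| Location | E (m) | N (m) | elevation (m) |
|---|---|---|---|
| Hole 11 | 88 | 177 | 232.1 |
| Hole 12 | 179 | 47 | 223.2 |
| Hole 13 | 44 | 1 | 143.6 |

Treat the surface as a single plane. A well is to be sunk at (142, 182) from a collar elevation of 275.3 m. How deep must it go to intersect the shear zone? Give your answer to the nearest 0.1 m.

Two edge vectors: Hole 11→Hole 12 = (91, -130, -8.9), Hole 11→Hole 13 = (-44, -176, -88.5).
Normal n = (Hole 11→Hole 12) × (Hole 11→Hole 13) = (9938.6, 8445.1, -21736).
So ∂z/∂E = −n_x/n_z = 0.45724 and ∂z/∂N = −n_y/n_z = 0.38853.
Intercept c from Hole 11: 232.1 − 40.24 − 68.77 = 123.09.
At (142, 182): z_contact = 64.93 + 70.71 + 123.09 = 258.73 m.
Depth below ground = 275.3 − 258.73 = 16.6 m.

16.6 m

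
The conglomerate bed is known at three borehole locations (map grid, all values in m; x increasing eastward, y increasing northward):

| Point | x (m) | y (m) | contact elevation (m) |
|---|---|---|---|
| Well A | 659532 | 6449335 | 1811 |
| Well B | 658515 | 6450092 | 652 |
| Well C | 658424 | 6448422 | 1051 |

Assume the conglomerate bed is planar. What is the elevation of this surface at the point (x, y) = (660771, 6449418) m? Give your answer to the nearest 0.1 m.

Two edge vectors: Well A→Well B = (-1017, 757, -1159), Well A→Well C = (-1108, -913, -760).
Normal n = (Well A→Well B) × (Well A→Well C) = (-1633487, 511252, 1767277).
So ∂z/∂x = −n_x/n_z = 0.924295965 and ∂z/∂y = −n_y/n_z = −0.289287984.
Intercept c from Well A: 1811 − 609602.77 + 1865715.12 = 1257923.35.
At (660771, 6449418): z = 610748.0 − 1865739.1 + 1257923.35 = 2932.2 m.

2932.2 m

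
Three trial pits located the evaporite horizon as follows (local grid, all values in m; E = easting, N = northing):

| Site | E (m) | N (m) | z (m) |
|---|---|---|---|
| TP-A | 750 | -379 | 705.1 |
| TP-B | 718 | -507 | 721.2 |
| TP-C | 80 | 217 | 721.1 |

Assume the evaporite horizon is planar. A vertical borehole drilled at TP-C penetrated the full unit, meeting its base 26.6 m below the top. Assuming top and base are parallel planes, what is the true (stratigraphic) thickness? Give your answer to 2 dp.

Let the plane be z = a·E + b·N + c.
TP-B−TP-A: −32a − 128b = 16.1;  TP-C−TP-A: −670a + 596b = 16.
Solving gives a = −0.11107, b = −0.09801.
|∇z| = √(a²+b²) = 0.14813, so dip δ = arctan(0.14813) = 8.43°.
True thickness = vertical thickness × cos δ = 26.6 × cos 8.43° = 26.31 m.

26.31 m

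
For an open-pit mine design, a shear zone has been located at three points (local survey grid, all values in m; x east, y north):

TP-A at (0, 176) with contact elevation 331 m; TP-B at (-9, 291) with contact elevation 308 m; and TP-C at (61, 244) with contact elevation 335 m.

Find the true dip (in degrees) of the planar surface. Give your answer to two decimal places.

17.76°

Two edge vectors: TP-A→TP-B = (-9, 115, -23), TP-A→TP-C = (61, 68, 4).
Normal n = (TP-A→TP-B) × (TP-A→TP-C) = (2024, -1367, -7627).
So ∂z/∂x = −n_x/n_z = 0.26537 and ∂z/∂y = −n_y/n_z = −0.17923.
Gradient magnitude |∇z| = √(a² + b²) = √(0.07042 + 0.03212) = 0.32023.
True dip = arctan(0.32023) = 17.76°, dipping toward NW (azimuth ≈ 304°).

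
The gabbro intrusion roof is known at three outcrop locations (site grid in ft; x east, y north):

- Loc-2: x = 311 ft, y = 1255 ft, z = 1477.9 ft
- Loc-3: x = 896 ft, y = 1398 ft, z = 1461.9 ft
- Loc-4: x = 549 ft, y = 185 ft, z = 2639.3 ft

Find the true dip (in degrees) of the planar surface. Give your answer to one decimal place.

Let the plane be z = a·x + b·y + c.
Loc-3−Loc-2: 585a + 143b = −16;  Loc-4−Loc-2: 238a − 1070b = 1161.4.
Solving gives a = 0.22570, b = −1.03522.
Gradient magnitude |∇z| = √(a² + b²) = √(0.05094 + 1.07168) = 1.05954.
True dip = arctan(1.05954) = 46.7°, dipping toward NNW (azimuth ≈ 348°).

46.7°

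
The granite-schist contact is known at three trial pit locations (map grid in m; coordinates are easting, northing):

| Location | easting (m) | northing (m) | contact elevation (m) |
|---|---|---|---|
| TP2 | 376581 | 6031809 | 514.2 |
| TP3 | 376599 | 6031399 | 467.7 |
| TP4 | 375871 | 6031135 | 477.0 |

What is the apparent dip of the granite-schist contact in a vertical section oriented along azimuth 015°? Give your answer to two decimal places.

5.35°

Two edge vectors: TP2→TP3 = (18, -410, -46.5), TP2→TP4 = (-710, -674, -37.2).
Normal n = (TP2→TP3) × (TP2→TP4) = (-16089, 33684.6, -303232).
So ∂z/∂easting = −n_x/n_z = −0.05306 and ∂z/∂northing = −n_y/n_z = 0.11109.
Unit vector along 015° is (sin 15°, cos 15°) = (0.2588, 0.9659).
Slope in that direction = a·(0.2588) + b·(0.9659) = 0.09357.
Apparent dip = arctan|0.09357| = 5.35° (true dip is 7.0°, so apparent ≤ true as expected).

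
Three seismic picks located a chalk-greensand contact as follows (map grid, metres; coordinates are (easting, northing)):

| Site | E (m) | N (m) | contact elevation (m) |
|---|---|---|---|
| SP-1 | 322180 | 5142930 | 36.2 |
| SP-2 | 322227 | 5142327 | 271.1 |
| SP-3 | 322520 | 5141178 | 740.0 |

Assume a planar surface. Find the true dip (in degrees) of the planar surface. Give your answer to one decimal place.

Let the plane be z = a·E + b·N + c.
SP-2−SP-1: 47a − 603b = 234.9;  SP-3−SP-1: 340a − 1752b = 703.8.
Solving gives a = 0.10472, b = −0.38139.
Gradient magnitude |∇z| = √(a² + b²) = √(0.01097 + 0.14546) = 0.39551.
True dip = arctan(0.39551) = 21.6°, dipping toward NNW (azimuth ≈ 345°).

21.6°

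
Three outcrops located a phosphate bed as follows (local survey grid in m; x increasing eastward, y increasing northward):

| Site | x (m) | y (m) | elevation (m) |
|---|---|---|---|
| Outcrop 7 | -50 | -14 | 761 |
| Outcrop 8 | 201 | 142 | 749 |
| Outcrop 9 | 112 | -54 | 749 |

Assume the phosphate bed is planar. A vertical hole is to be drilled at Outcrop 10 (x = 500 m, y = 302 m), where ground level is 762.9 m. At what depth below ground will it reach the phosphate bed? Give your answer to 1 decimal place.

Let the plane be z = a·x + b·y + c.
Outcrop 8−Outcrop 7: 251a + 156b = −12;  Outcrop 9−Outcrop 7: 162a − 40b = −12.
Solving gives a = −0.06661, b = 0.03024.
Then c = 761 − a·-50 − b·-14 = 758.09.
At (500, 302): z_contact = −33.30 + 9.13 + 758.09 = 733.92 m.
Depth below ground = 762.9 − 733.92 = 29.0 m.

29.0 m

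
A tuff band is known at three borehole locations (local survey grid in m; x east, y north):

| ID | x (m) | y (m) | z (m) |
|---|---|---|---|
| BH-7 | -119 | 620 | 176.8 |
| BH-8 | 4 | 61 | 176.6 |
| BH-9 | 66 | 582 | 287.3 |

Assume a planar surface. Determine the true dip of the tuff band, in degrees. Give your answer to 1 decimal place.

Two edge vectors: BH-7→BH-8 = (123, -559, -0.2), BH-7→BH-9 = (185, -38, 110.5).
Normal n = (BH-7→BH-8) × (BH-7→BH-9) = (-61777.1, -13628.5, 98741).
So ∂z/∂x = −n_x/n_z = 0.62565 and ∂z/∂y = −n_y/n_z = 0.13802.
Gradient magnitude |∇z| = √(a² + b²) = √(0.39144 + 0.01905) = 0.64069.
True dip = arctan(0.64069) = 32.6°, dipping toward WSW (azimuth ≈ 258°).

32.6°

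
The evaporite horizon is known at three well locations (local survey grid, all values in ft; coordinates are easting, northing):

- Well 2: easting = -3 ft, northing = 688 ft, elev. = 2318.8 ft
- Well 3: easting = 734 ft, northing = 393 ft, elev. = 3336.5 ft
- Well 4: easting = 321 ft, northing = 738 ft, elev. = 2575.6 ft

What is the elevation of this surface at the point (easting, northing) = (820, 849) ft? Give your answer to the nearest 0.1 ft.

2935.0 ft

Let the plane be z = a·easting + b·northing + c.
Well 3−Well 2: 737a − 295b = 1017.7;  Well 4−Well 2: 324a + 50b = 256.8.
Solving gives a = 0.95629, b = −1.06074.
Then c = 2318.8 − a·-3 − b·688 = 3051.45.
At (820, 849): z = 784.2 − 900.6 + 3051.45 = 2935.0 ft.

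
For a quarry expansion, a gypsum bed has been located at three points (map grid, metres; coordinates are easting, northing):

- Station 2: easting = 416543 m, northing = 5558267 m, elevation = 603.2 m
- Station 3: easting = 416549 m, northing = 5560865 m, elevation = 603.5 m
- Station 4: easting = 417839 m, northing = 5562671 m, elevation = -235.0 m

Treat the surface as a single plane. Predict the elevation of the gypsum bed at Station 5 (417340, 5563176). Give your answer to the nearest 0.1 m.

Let the plane be z = a·easting + b·northing + c.
Station 3−Station 2: 6a + 2598b = 0.3;  Station 4−Station 2: 1296a + 4404b = −838.2.
Solving gives a = −0.652270621, b = 0.001621872.
Then c = 603.2 − a·416543 − b·5558267 = 263287.16.
At (417340, 5563176): z = −272218.6 + 9022.8 + 263287.16 = 91.3 m.

91.3 m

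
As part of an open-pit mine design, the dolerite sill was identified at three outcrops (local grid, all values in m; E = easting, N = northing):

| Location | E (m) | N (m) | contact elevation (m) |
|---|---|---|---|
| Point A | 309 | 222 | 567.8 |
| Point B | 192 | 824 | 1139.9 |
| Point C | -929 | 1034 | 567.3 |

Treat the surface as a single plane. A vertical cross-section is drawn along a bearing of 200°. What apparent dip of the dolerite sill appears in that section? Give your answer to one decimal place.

51.7°

Let the plane be z = a·E + b·N + c.
Point B−Point A: −117a + 602b = 572.1;  Point C−Point A: −1238a + 812b = −0.5.
Solving gives a = 0.71485, b = 1.08926.
Unit vector along 200° is (sin 200°, cos 200°) = (-0.3420, -0.9397).
Slope in that direction = a·(-0.3420) + b·(-0.9397) = −1.26807.
Apparent dip = arctan|1.26807| = 51.7° (true dip is 52.5°, so apparent ≤ true as expected).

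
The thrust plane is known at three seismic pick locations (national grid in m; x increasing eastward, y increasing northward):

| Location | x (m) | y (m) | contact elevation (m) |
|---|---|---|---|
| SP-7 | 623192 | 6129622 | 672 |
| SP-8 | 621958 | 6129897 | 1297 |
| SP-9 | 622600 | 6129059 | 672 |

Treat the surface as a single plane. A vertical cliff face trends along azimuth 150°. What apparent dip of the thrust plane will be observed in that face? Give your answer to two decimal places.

30.06°

Let the plane be z = a·x + b·y + c.
SP-8−SP-7: −1234a + 275b = 625;  SP-9−SP-7: −592a − 563b = 0.
Solving gives a = −0.41033, b = 0.43147.
Unit vector along 150° is (sin 150°, cos 150°) = (0.5000, -0.8660).
Slope in that direction = a·(0.5000) + b·(-0.8660) = −0.57883.
Apparent dip = arctan|0.57883| = 30.06° (true dip is 30.8°, so apparent ≤ true as expected).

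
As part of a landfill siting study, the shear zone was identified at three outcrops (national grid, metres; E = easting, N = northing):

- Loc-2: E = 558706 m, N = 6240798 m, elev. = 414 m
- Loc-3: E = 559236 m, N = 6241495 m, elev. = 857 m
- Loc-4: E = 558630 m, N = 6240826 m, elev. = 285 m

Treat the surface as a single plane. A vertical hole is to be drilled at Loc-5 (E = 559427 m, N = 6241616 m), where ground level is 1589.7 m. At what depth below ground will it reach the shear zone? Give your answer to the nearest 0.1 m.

Let the plane be z = a·E + b·N + c.
Loc-3−Loc-2: 530a + 697b = 443;  Loc-4−Loc-2: −76a + 28b = −129.
Solving gives a = 1.508833245, b = −0.511738335.
Then c = 414 − a·558706 − b·6240798 = 2351075.39.
At (559427, 6241616): z_contact = 844082.06 − 3194074.18 + 2351075.39 = 1083.27 m.
Depth below ground = 1589.7 − 1083.27 = 506.4 m.

506.4 m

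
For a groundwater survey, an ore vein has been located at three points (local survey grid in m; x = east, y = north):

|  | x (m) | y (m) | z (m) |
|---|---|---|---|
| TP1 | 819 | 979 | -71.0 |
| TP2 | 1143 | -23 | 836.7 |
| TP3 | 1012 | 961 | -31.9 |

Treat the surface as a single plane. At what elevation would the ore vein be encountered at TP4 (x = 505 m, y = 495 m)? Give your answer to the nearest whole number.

310 m

Two edge vectors: TP1→TP2 = (324, -1002, 907.7), TP1→TP3 = (193, -18, 39.1).
Normal n = (TP1→TP2) × (TP1→TP3) = (-22839.6, 162517.7, 187554).
So ∂z/∂x = −n_x/n_z = 0.12178 and ∂z/∂y = −n_y/n_z = −0.86651.
Intercept c from TP1: -71 − 99.73 + 848.31 = 677.58.
At (505, 495): z = 61.5 − 428.9 + 677.58 = 310.2 m.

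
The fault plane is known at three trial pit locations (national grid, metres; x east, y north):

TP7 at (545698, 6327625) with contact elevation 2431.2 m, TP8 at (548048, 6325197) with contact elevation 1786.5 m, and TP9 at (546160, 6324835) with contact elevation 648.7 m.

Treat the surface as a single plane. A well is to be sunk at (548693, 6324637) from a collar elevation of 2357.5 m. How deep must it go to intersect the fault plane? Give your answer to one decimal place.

671.8 m

Let the plane be z = a·x + b·y + c.
TP8−TP7: 2350a − 2428b = −644.7;  TP9−TP7: 462a − 2790b = −1782.5.
Solving gives a = 0.465373841, b = 0.715950794.
Then c = 2431.2 − a·545698 − b·6327625 = −4781790.52.
At (548693, 6324637): z_contact = 255347.37 + 4528128.88 − 4781790.52 = 1685.73 m.
Depth below ground = 2357.5 − 1685.73 = 671.8 m.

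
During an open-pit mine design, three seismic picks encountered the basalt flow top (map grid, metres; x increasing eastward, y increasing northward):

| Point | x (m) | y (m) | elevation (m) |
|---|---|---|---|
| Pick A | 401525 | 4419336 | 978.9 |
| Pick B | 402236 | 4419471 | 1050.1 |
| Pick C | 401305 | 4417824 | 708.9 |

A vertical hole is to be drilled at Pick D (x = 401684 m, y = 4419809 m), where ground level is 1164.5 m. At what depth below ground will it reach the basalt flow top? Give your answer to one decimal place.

95.0 m

Two edge vectors: Pick A→Pick B = (711, 135, 71.2), Pick A→Pick C = (-220, -1512, -270).
Normal n = (Pick A→Pick B) × (Pick A→Pick C) = (71204.4, 176306, -1045332).
So ∂z/∂x = −n_x/n_z = 0.068116541 and ∂z/∂y = −n_y/n_z = 0.168660292.
Intercept c from Pick A: 978.9 − 27350.49 − 745366.50 = −771738.09.
At (401684, 4419809): z_contact = 27361.32 + 745446.28 − 771738.09 = 1069.51 m.
Depth below ground = 1164.5 − 1069.51 = 95.0 m.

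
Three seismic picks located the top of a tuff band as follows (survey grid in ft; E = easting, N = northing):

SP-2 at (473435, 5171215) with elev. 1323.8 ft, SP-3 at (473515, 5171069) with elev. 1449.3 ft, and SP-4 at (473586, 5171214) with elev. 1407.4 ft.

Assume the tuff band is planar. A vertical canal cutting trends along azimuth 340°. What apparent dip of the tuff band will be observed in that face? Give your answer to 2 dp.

Let the plane be z = a·E + b·N + c.
SP-3−SP-2: 80a − 146b = 125.5;  SP-4−SP-2: 151a − 1b = 83.6.
Solving gives a = 0.54995, b = −0.55825.
Unit vector along 340° is (sin 340°, cos 340°) = (-0.3420, 0.9397).
Slope in that direction = a·(-0.3420) + b·(0.9397) = −0.71267.
Apparent dip = arctan|0.71267| = 35.48° (true dip is 38.1°, so apparent ≤ true as expected).

35.48°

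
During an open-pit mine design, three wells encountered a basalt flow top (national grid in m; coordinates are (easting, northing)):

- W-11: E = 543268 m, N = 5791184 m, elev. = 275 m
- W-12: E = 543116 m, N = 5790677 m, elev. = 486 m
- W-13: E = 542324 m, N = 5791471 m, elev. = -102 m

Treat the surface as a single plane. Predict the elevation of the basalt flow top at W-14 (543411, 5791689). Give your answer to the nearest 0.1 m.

Let the plane be z = a·E + b·N + c.
W-12−W-11: −152a − 507b = 211;  W-13−W-11: −944a + 287b = −377.
Solving gives a = 0.250045957, b = −0.491138038.
Then c = 275 − a·543268 − b·5791184 = 2708703.78.
At (543411, 5791689): z = 135877.7 − 2844518.8 + 2708703.78 = 62.7 m.

62.7 m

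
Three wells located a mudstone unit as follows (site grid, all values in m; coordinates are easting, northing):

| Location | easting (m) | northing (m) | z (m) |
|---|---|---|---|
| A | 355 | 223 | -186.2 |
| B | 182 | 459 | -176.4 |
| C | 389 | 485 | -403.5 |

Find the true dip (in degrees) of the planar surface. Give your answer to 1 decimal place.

Let the plane be z = a·easting + b·northing + c.
B−A: −173a + 236b = 9.8;  C−A: 34a + 262b = −217.3.
Solving gives a = −1.00938, b = −0.69840.
Gradient magnitude |∇z| = √(a² + b²) = √(1.01885 + 0.48776) = 1.22744.
True dip = arctan(1.22744) = 50.8°, dipping toward NE (azimuth ≈ 055°).

50.8°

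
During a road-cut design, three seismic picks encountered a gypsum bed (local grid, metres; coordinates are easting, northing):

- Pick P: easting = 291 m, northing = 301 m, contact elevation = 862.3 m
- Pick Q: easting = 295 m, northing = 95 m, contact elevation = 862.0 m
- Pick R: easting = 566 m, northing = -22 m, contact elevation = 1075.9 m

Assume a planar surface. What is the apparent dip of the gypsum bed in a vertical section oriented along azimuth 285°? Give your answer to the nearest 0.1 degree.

37.4°

Let the plane be z = a·easting + b·northing + c.
Pick Q−Pick P: 4a − 206b = −0.3;  Pick R−Pick P: 275a − 323b = 213.6.
Solving gives a = 0.79661, b = 0.01692.
Unit vector along 285° is (sin 285°, cos 285°) = (-0.9659, 0.2588).
Slope in that direction = a·(-0.9659) + b·(0.2588) = −0.76508.
Apparent dip = arctan|0.76508| = 37.4° (true dip is 38.5°, so apparent ≤ true as expected).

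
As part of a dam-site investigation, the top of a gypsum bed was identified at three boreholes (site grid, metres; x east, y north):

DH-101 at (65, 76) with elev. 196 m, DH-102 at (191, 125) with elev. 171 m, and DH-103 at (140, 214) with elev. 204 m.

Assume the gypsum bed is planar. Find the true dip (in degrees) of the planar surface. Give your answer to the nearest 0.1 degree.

19.3°

Let the plane be z = a·x + b·y + c.
DH-102−DH-101: 126a + 49b = −25;  DH-103−DH-101: 75a + 138b = 8.
Solving gives a = −0.28017, b = 0.21024.
Gradient magnitude |∇z| = √(a² + b²) = √(0.07850 + 0.04420) = 0.35028.
True dip = arctan(0.35028) = 19.3°, dipping toward SE (azimuth ≈ 127°).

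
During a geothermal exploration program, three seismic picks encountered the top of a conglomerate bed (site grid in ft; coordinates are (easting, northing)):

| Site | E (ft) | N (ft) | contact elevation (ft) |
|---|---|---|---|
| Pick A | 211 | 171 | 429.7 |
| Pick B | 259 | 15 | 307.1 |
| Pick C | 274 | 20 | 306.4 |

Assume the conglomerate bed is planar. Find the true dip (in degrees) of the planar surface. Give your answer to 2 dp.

37.00°

Let the plane be z = a·E + b·N + c.
Pick B−Pick A: 48a − 156b = −122.6;  Pick C−Pick A: 63a − 151b = −123.3.
Solving gives a = −0.27992, b = 0.69977.
Gradient magnitude |∇z| = √(a² + b²) = √(0.07836 + 0.48967) = 0.75368.
True dip = arctan(0.75368) = 37.00°, dipping toward SSE (azimuth ≈ 158°).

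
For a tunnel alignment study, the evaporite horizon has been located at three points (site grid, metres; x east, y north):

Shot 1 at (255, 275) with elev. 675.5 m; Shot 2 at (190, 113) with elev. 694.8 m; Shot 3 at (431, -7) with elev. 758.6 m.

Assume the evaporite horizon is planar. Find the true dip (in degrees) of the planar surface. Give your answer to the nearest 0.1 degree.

14.3°

Let the plane be z = a·x + b·y + c.
Shot 2−Shot 1: −65a − 162b = 19.3;  Shot 3−Shot 1: 176a − 282b = 83.1.
Solving gives a = 0.17121, b = −0.18783.
Gradient magnitude |∇z| = √(a² + b²) = √(0.02931 + 0.03528) = 0.25415.
True dip = arctan(0.25415) = 14.3°, dipping toward NW (azimuth ≈ 318°).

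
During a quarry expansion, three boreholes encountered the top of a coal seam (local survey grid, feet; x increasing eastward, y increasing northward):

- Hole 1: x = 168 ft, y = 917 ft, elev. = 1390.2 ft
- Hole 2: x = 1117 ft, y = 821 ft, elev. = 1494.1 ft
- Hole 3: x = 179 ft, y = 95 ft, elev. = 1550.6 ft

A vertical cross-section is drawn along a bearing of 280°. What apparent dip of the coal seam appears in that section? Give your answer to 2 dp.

Two edge vectors: Hole 1→Hole 2 = (949, -96, 103.9), Hole 1→Hole 3 = (11, -822, 160.4).
Normal n = (Hole 1→Hole 2) × (Hole 1→Hole 3) = (70007.4, -151076.7, -779022).
So ∂z/∂x = −n_x/n_z = 0.08987 and ∂z/∂y = −n_y/n_z = −0.19393.
Unit vector along 280° is (sin 280°, cos 280°) = (-0.9848, 0.1736).
Slope in that direction = a·(-0.9848) + b·(0.1736) = −0.12218.
Apparent dip = arctan|0.12218| = 6.97° (true dip is 12.1°, so apparent ≤ true as expected).

6.97°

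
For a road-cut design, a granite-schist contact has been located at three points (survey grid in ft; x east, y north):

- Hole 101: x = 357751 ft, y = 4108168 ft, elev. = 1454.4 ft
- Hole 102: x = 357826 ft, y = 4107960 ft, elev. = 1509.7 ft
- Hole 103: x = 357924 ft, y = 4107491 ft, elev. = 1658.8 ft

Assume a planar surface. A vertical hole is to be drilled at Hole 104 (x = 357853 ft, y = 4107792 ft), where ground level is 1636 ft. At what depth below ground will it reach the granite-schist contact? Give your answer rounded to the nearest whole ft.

Let the plane be z = a·x + b·y + c.
Hole 102−Hole 101: 75a − 208b = 55.3;  Hole 103−Hole 101: 173a − 677b = 204.4.
Solving gives a = −0.34325603, b = −0.38963559.
Then c = 1454.4 − a·357751 − b·4108168 = 1724943.05.
At (357853, 4107792): z_contact = −122835.2 − 1600542.0 + 1724943.05 = 1565.9 ft.
Depth below ground = 1636 − 1565.9 = 70 ft.

70 ft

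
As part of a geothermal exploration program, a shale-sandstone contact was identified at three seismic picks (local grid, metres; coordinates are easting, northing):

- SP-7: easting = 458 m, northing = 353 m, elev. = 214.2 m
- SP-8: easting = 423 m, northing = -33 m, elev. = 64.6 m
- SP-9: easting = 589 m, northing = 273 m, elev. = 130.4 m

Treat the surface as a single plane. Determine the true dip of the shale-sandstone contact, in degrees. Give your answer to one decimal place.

Let the plane be z = a·easting + b·northing + c.
SP-8−SP-7: −35a − 386b = −149.6;  SP-9−SP-7: 131a − 80b = −83.8.
Solving gives a = −0.38187, b = 0.42219.
Gradient magnitude |∇z| = √(a² + b²) = √(0.14582 + 0.17824) = 0.56927.
True dip = arctan(0.56927) = 29.7°, dipping toward SE (azimuth ≈ 138°).

29.7°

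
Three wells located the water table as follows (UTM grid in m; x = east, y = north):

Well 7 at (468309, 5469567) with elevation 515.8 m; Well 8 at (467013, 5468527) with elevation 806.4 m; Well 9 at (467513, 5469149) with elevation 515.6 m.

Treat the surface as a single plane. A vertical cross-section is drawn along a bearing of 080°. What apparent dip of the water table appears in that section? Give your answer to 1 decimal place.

Two edge vectors: Well 7→Well 8 = (-1296, -1040, 290.6), Well 7→Well 9 = (-796, -418, -0.2).
Normal n = (Well 7→Well 8) × (Well 7→Well 9) = (121678.8, -231576.8, -286112).
So ∂z/∂x = −n_x/n_z = 0.42528 and ∂z/∂y = −n_y/n_z = −0.80939.
Unit vector along 080° is (sin 80°, cos 80°) = (0.9848, 0.1736).
Slope in that direction = a·(0.9848) + b·(0.1736) = 0.27827.
Apparent dip = arctan|0.27827| = 15.6° (true dip is 42.4°, so apparent ≤ true as expected).

15.6°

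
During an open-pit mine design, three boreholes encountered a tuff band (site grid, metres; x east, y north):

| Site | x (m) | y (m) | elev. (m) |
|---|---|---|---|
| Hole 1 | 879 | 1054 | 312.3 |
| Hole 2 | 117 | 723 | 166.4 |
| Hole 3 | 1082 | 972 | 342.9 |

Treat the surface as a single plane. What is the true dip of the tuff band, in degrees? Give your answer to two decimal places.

Two edge vectors: Hole 1→Hole 2 = (-762, -331, -145.9), Hole 1→Hole 3 = (203, -82, 30.6).
Normal n = (Hole 1→Hole 2) × (Hole 1→Hole 3) = (-22092.4, -6300.5, 129677).
So ∂z/∂x = −n_x/n_z = 0.17036 and ∂z/∂y = −n_y/n_z = 0.04859.
Gradient magnitude |∇z| = √(a² + b²) = √(0.02902 + 0.00236) = 0.17716.
True dip = arctan(0.17716) = 10.05°, dipping toward WSW (azimuth ≈ 254°).

10.05°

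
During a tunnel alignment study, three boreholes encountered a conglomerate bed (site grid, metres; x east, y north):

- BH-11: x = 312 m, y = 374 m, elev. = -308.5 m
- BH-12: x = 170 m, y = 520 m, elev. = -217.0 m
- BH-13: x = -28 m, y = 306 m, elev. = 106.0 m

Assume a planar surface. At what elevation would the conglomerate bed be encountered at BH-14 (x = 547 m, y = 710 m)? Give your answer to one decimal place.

-730.2 m

Let the plane be z = a·x + b·y + c.
BH-12−BH-11: −142a + 146b = 91.5;  BH-13−BH-11: −340a − 68b = 414.5.
Solving gives a = −1.12552, b = −0.46797.
Then c = -308.5 − a·312 − b·374 = 217.69.
At (547, 710): z = −615.7 − 332.3 + 217.69 = -730.2 m.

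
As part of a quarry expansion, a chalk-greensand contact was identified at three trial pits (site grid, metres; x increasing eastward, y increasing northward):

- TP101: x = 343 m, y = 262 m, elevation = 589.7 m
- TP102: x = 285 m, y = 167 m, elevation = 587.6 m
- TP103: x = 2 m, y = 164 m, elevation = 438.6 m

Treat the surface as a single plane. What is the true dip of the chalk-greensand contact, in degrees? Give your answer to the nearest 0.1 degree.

31.4°

Let the plane be z = a·x + b·y + c.
TP102−TP101: −58a − 95b = −2.1;  TP103−TP101: −341a − 98b = −151.1.
Solving gives a = 0.52970, b = −0.30129.
Gradient magnitude |∇z| = √(a² + b²) = √(0.28058 + 0.09077) = 0.60939.
True dip = arctan(0.60939) = 31.4°, dipping toward WNW (azimuth ≈ 300°).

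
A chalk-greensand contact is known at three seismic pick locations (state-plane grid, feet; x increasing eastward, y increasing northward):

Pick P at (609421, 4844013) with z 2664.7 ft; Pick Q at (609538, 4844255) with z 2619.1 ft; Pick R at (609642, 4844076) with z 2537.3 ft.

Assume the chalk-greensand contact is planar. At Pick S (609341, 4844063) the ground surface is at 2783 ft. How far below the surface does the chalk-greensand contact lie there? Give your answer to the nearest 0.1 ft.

Let the plane be z = a·x + b·y + c.
Pick Q−Pick P: 117a + 242b = −45.6;  Pick R−Pick P: 221a + 63b = −127.4.
Solving gives a = −0.606319533, b = 0.104708204.
Then c = 2664.7 − a·609421 − b·4844013 = −135039.35.
At (609341, 4844063): z_contact = −369455.35 + 507213.14 − 135039.35 = 2718.44 ft.
Depth below ground = 2783 − 2718.44 = 64.6 ft.

64.6 ft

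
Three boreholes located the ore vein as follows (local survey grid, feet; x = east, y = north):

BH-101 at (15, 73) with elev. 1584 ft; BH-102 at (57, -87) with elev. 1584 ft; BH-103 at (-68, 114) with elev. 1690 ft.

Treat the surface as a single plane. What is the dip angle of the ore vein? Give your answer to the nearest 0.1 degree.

Let the plane be z = a·x + b·y + c.
BH-102−BH-101: 42a − 160b = 0;  BH-103−BH-101: −83a + 41b = 106.
Solving gives a = −1.46738, b = −0.38519.
Gradient magnitude |∇z| = √(a² + b²) = √(2.15321 + 0.14837) = 1.51710.
True dip = arctan(1.51710) = 56.6°, dipping toward ENE (azimuth ≈ 075°).

56.6°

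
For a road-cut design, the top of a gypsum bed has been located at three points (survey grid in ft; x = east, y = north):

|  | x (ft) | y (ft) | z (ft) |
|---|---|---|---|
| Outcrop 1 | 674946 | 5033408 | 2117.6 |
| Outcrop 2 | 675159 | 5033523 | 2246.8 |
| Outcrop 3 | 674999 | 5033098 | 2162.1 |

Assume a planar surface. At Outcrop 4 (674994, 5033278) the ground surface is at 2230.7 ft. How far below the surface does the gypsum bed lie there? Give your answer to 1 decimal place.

78.3 ft

Let the plane be z = a·x + b·y + c.
Outcrop 2−Outcrop 1: 213a + 115b = 129.2;  Outcrop 3−Outcrop 1: 53a − 310b = 44.5.
Solving gives a = 0.626266898, b = −0.036476950.
Then c = 2117.6 − a·674946 − b·5033408 = −236975.37.
At (674994, 5033278): z_contact = 422726.40 − 183598.63 − 236975.37 = 2152.40 ft.
Depth below ground = 2230.7 − 2152.40 = 78.3 ft.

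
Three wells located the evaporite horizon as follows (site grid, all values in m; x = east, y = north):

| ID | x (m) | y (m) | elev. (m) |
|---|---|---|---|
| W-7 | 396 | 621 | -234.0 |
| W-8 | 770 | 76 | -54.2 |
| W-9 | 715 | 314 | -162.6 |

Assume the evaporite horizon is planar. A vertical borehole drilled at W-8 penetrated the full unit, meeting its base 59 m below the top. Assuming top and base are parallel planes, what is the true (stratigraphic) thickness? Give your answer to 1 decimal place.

50.9 m

Two edge vectors: W-7→W-8 = (374, -545, 179.8), W-7→W-9 = (319, -307, 71.4).
Normal n = (W-7→W-8) × (W-7→W-9) = (16285.6, 30652.6, 59037).
So ∂z/∂x = −n_x/n_z = −0.27585 and ∂z/∂y = −n_y/n_z = −0.51921.
|∇z| = √(a²+b²) = 0.58794, so dip δ = arctan(0.58794) = 30.45°.
True thickness = vertical thickness × cos δ = 59 × cos 30.45° = 50.9 m.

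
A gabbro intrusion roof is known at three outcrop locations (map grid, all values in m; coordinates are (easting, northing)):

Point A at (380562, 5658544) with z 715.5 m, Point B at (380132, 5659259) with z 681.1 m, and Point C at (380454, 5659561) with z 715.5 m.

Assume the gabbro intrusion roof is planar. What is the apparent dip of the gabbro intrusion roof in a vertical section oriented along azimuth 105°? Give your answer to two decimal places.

5.21°

Let the plane be z = a·E + b·N + c.
Point B−Point A: −430a + 715b = −34.4;  Point C−Point A: −108a + 1017b = 0.
Solving gives a = 0.09716, b = 0.01032.
Unit vector along 105° is (sin 105°, cos 105°) = (0.9659, -0.2588).
Slope in that direction = a·(0.9659) + b·(-0.2588) = 0.09117.
Apparent dip = arctan|0.09117| = 5.21° (true dip is 5.6°, so apparent ≤ true as expected).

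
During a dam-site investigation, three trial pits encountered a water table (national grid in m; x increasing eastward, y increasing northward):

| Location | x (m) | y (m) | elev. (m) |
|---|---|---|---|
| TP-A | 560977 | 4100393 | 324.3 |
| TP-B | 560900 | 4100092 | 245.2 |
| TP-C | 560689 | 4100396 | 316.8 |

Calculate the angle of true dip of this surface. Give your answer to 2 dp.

14.42°

Let the plane be z = a·x + b·y + c.
TP-B−TP-A: −77a − 301b = −79.1;  TP-C−TP-A: −288a + 3b = −7.5.
Solving gives a = 0.02870, b = 0.25545.
Gradient magnitude |∇z| = √(a² + b²) = √(0.00082 + 0.06525) = 0.25706.
True dip = arctan(0.25706) = 14.42°, dipping toward S (azimuth ≈ 186°).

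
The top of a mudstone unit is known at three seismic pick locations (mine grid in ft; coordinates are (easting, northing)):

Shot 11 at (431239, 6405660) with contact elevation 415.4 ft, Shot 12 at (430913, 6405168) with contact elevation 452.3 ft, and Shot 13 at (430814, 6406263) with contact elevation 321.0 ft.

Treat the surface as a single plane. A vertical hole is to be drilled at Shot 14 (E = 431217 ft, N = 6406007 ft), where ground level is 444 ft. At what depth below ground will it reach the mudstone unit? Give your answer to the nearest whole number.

Two edge vectors: Shot 11→Shot 12 = (-326, -492, 36.9), Shot 11→Shot 13 = (-425, 603, -94.4).
Normal n = (Shot 11→Shot 12) × (Shot 11→Shot 13) = (24194.1, -46456.9, -405678).
So ∂z/∂E = −n_x/n_z = 0.05963868 and ∂z/∂N = −n_y/n_z = −0.11451669.
Intercept c from Shot 11: 415.4 − 25718.52 + 733554.95 = 708251.83.
At (431217, 6406007): z_contact = 25717.2 − 733594.7 + 708251.83 = 374.4 ft.
Depth below ground = 444 − 374.4 = 70 ft.

70 ft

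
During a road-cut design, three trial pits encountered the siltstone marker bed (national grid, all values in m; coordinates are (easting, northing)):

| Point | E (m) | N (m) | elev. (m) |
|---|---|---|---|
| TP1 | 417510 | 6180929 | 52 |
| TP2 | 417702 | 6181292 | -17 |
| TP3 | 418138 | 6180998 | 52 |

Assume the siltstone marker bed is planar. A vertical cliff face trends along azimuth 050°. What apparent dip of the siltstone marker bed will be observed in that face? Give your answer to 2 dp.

6.43°

Let the plane be z = a·E + b·N + c.
TP2−TP1: 192a + 363b = −69;  TP3−TP1: 628a + 69b = 0.
Solving gives a = 0.02217, b = −0.20181.
Unit vector along 050° is (sin 50°, cos 50°) = (0.7660, 0.6428).
Slope in that direction = a·(0.7660) + b·(0.6428) = −0.11274.
Apparent dip = arctan|0.11274| = 6.43° (true dip is 11.5°, so apparent ≤ true as expected).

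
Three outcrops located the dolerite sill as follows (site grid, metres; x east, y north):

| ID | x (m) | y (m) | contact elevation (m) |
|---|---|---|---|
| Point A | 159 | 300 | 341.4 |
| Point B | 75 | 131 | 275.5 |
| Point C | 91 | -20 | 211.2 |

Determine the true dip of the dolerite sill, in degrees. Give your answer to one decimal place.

Two edge vectors: Point A→Point B = (-84, -169, -65.9), Point A→Point C = (-68, -320, -130.2).
Normal n = (Point A→Point B) × (Point A→Point C) = (915.8, -6455.6, 15388).
So ∂z/∂x = −n_x/n_z = −0.05951 and ∂z/∂y = −n_y/n_z = 0.41952.
Gradient magnitude |∇z| = √(a² + b²) = √(0.00354 + 0.17600) = 0.42372.
True dip = arctan(0.42372) = 23.0°, dipping toward S (azimuth ≈ 172°).

23.0°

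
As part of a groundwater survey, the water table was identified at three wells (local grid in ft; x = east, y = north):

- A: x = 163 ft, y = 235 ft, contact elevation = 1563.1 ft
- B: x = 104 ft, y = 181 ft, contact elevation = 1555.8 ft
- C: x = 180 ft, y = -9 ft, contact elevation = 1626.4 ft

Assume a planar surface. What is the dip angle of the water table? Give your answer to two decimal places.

Let the plane be z = a·x + b·y + c.
B−A: −59a − 54b = −7.3;  C−A: 17a − 244b = 63.3.
Solving gives a = 0.33952, b = −0.23577.
Gradient magnitude |∇z| = √(a² + b²) = √(0.11527 + 0.05559) = 0.41335.
True dip = arctan(0.41335) = 22.46°, dipping toward NW (azimuth ≈ 305°).

22.46°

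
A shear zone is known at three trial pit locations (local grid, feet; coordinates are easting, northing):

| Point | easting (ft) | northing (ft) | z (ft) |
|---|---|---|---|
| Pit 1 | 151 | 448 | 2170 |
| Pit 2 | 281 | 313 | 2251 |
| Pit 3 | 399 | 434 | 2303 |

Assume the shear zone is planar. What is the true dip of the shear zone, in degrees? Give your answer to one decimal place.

Two edge vectors: Pit 1→Pit 2 = (130, -135, 81), Pit 1→Pit 3 = (248, -14, 133).
Normal n = (Pit 1→Pit 2) × (Pit 1→Pit 3) = (-16821, 2798, 31660).
So ∂z/∂easting = −n_x/n_z = 0.53130 and ∂z/∂northing = −n_y/n_z = −0.08838.
Gradient magnitude |∇z| = √(a² + b²) = √(0.28228 + 0.00781) = 0.53860.
True dip = arctan(0.53860) = 28.3°, dipping toward W (azimuth ≈ 279°).

28.3°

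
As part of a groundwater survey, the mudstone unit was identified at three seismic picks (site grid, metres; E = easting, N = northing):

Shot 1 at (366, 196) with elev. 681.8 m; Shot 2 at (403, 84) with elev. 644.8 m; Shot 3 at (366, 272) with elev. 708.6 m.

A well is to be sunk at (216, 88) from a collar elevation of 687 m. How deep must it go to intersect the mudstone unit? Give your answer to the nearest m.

53 m

Let the plane be z = a·E + b·N + c.
Shot 2−Shot 1: 37a − 112b = −37;  Shot 3−Shot 1: 0a + 76b = 26.8.
Solving gives a = 0.06743, b = 0.35263.
Then c = 681.8 − a·366 − b·196 = 588.01.
At (216, 88): z_contact = 14.6 + 31.0 + 588.01 = 633.6 m.
Depth below ground = 687 − 633.6 = 53 m.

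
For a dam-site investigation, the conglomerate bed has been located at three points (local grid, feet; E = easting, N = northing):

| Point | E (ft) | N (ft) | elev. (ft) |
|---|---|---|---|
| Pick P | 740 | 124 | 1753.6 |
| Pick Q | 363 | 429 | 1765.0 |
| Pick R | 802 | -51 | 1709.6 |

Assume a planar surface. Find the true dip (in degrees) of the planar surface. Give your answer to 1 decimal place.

22.6°

Let the plane be z = a·E + b·N + c.
Pick Q−Pick P: −377a + 305b = 11.4;  Pick R−Pick P: 62a − 175b = −44.
Solving gives a = 0.24275, b = 0.33743.
Gradient magnitude |∇z| = √(a² + b²) = √(0.05893 + 0.11386) = 0.41568.
True dip = arctan(0.41568) = 22.6°, dipping toward SW (azimuth ≈ 216°).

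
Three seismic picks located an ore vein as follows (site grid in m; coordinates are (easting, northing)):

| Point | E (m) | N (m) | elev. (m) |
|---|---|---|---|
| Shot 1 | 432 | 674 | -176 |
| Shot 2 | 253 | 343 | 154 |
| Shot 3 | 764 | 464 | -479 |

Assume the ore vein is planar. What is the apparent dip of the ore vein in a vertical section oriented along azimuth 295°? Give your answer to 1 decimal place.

Let the plane be z = a·E + b·N + c.
Shot 2−Shot 1: −179a − 331b = 330;  Shot 3−Shot 1: 332a − 210b = −303.
Solving gives a = −1.14992, b = −0.37512.
Unit vector along 295° is (sin 295°, cos 295°) = (-0.9063, 0.4226).
Slope in that direction = a·(-0.9063) + b·(0.4226) = 0.88365.
Apparent dip = arctan|0.88365| = 41.5° (true dip is 50.4°, so apparent ≤ true as expected).

41.5°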